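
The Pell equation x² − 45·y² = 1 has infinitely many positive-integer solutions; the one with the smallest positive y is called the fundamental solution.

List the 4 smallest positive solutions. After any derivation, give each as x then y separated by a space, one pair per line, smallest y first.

[6; 1,2,2,2,1,12] for √45; ℓ=6 ⇒ convergent index 5
i=0: a=6 ⇒ p=6, q=1
…
i=2: a=2 ⇒ p=20, q=3
i=3: a=2 ⇒ p=47, q=7
i=4: a=2 ⇒ p=114, q=17
i=5: a=1 ⇒ p=161, q=24
→ (161, 24).  Check: 161²=25921, 45·24²=25920, difference 1.
(x_2, y_2) = (161·161 + 45·24·24, 161·24 + 24·161) = (51841, 7728)
(x_3, y_3) = (161·51841 + 45·24·7728, 161·7728 + 24·51841) = (16692641, 2488392)
(x_4, y_4) = (161·16692641 + 45·24·2488392, 161·2488392 + 24·16692641) = (5374978561, 801254496)

161 24
51841 7728
16692641 2488392
5374978561 801254496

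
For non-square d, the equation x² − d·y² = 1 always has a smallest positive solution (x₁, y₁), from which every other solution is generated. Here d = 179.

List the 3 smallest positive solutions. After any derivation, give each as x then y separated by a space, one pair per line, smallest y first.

[13; 2,1,1,1,3,…,1,2,26] for √179; ℓ=14 ⇒ convergent index 13
k=0  a_k=13  p_k/q_k = 13/1
…
k=6  a_k=5  p_k/q_k = 2047/153
…
k=9  a_k=3  p_k/q_k = 438125/32747
…
k=11  a_k=1  p_k/q_k = 1013292/75737
k=12  a_k=1  p_k/q_k = 1588459/118727
k=13  a_k=2  p_k/q_k = 4190210/313191
fundamental: x₁=4190210, y₁=313191  (since 17557859844100 − 179·98088602481 = 1)
n=2: (4190210,313191)∘(4190210,313191) = (4190210·4190210+179·313191·313191, 4190210·313191+313191·4190210) = (35115719688199,2624672120220)
n=3: (35115719688199,2624672120220)∘(4190210,313191) = (4190210·35115719688199+179·313191·2624672120220, 4190210·2624672120220+313191·35115719688199) = (294284479589372473370,21995854729733779209)

4190210 313191
35115719688199 2624672120220
294284479589372473370 21995854729733779209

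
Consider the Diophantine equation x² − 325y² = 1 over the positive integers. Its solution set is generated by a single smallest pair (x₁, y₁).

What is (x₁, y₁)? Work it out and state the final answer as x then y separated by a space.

√325 → a₀=18, period (36); ℓ=1 odd so k=1
i=0: a=18 ⇒ p=18, q=1
i=1: a=36 ⇒ p=649, q=36
(x₁, y₁) = (649, 36);  649² − 325·36² = 1 ✓

649 36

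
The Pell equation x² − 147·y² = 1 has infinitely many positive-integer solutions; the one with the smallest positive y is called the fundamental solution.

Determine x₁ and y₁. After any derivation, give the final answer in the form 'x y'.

√147 = [12; 8,24, …], period ℓ=2 (even) → k=1
k=0  a_k=12  p_k/q_k = 12/1
k=1  a_k=8  p_k/q_k = 97/8
fundamental: x₁=97, y₁=8  (since 9409 − 147·64 = 1)

97 8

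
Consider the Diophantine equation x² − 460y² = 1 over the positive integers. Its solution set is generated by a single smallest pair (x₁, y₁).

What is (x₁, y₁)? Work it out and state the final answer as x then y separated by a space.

2535751 118230

√460 = [21; 2,4,3,1,2,10,2,1,3,4,2,42, …], period ℓ=12 (even) → k=11
k=0  a_k=21  p_k/q_k = 21/1
k=1  a_k=2  p_k/q_k = 43/2
k=2  a_k=4  p_k/q_k = 193/9
k=3  a_k=3  p_k/q_k = 622/29
…
k=5  a_k=2  p_k/q_k = 2252/105
k=6  a_k=10  p_k/q_k = 23335/1088
…
k=8  a_k=1  p_k/q_k = 72257/3369
…
k=10  a_k=4  p_k/q_k = 1135029/52921
k=11  a_k=2  p_k/q_k = 2535751/118230
→ (2535751, 118230).  Check: 2535751²=6430033134001, 460·118230²=6430033134000, difference 1.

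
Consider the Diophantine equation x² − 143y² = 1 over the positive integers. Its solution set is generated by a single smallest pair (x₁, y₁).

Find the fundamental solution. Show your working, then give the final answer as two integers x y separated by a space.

d=143: √d = [11; 1,22] (ℓ=2, even), read p_1/q_1
a_0=11:  p_0=11·1+0=11,  q_0=11·0+1=1
a_1=1:  p_1=1·11+1=12,  q_1=1·1+0=1
fundamental: x₁=12, y₁=1  (since 144 − 143·1 = 1)

12 1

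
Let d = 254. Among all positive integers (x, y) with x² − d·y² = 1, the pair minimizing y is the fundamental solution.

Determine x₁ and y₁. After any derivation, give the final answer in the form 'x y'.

255 16

d=254: √d = [15; 1,14,1,30] (ℓ=4, even), read p_3/q_3
i=0: a=15 ⇒ p=15, q=1
…
i=2: a=14 ⇒ p=239, q=15
i=3: a=1 ⇒ p=255, q=16
→ (255, 16).  Check: 255²=65025, 254·16²=65024, difference 1.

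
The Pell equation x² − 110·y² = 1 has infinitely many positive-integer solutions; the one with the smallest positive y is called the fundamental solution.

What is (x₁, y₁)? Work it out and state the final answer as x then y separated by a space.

√110 → a₀=10, period (2,20); ℓ=2 even so k=1
a_0=10:  p_0=10·1+0=10,  q_0=10·0+1=1
a_1=2:  p_1=2·10+1=21,  q_1=2·1+0=2
fundamental: x₁=21, y₁=2  (since 441 − 110·4 = 1)

21 2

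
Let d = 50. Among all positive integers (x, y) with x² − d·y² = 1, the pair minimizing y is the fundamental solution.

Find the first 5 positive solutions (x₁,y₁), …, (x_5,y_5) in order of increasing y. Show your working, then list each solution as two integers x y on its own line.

[7; 14] for √50; ℓ=1 ⇒ convergent index 1
i=0: a=7 ⇒ p=7, q=1
i=1: a=14 ⇒ p=99, q=14
→ (99, 14).  Check: 99²=9801, 50·14²=9800, difference 1.
(x_2, y_2) = (99·99 + 50·14·14, 99·14 + 14·99) = (19601, 2772)
(x_3, y_3) = (99·19601 + 50·14·2772, 99·2772 + 14·19601) = (3880899, 548842)
(x_4, y_4) = (99·3880899 + 50·14·548842, 99·548842 + 14·3880899) = (768398401, 108667944)
(x_5, y_5) = (99·768398401 + 50·14·108667944, 99·108667944 + 14·768398401) = (152139002499, 21515704070)

99 14
19601 2772
3880899 548842
768398401 108667944
152139002499 21515704070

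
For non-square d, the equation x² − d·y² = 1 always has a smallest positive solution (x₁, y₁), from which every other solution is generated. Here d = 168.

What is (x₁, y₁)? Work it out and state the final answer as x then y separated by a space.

[12; 1,24] for √168; ℓ=2 ⇒ convergent index 1
a_0=12:  p_0=12·1+0=12,  q_0=12·0+1=1
a_1=1:  p_1=1·12+1=13,  q_1=1·1+0=1
fundamental: x₁=13, y₁=1  (since 169 − 168·1 = 1)

13 1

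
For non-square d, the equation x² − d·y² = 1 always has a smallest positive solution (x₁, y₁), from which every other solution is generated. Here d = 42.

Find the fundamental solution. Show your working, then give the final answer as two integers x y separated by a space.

13 2

[6; 2,12] for √42; ℓ=2 ⇒ convergent index 1
step 0: (6, 1)  from 6·(1,0) + (0,1)
step 1: (13, 2)  from 2·(6,1) + (1,0)
(x₁, y₁) = (13, 2);  13² − 42·2² = 1 ✓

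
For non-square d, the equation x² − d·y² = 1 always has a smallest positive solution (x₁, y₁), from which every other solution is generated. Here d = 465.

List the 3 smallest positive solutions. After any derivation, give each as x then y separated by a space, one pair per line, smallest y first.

√465 = [21; 1,1,3,2,2,2,3,1,1,42, …], period ℓ=10 (even) → k=9
step 0: (21, 1)  from 21·(1,0) + (0,1)
…
step 2: (43, 2)  from 1·(22,1) + (21,1)
step 3: (151, 7)  from 3·(43,2) + (22,1)
…
step 7: (6922, 321)  from 3·(2027,94) + (841,39)
step 8: (8949, 415)  from 1·(6922,321) + (2027,94)
step 9: (15871, 736)  from 1·(8949,415) + (6922,321)
fundamental: x₁=15871, y₁=736  (since 251888641 − 465·541696 = 1)
k=2:  x_2 = 15871·15871+465·736·736 = 503777281,  y_2 = 15871·736+736·15871 = 23362112
k=3:  x_3 = 15871·503777281+465·736·23362112 = 15990898437631,  y_3 = 15871·23362112+736·503777281 = 741560158368

15871 736
503777281 23362112
15990898437631 741560158368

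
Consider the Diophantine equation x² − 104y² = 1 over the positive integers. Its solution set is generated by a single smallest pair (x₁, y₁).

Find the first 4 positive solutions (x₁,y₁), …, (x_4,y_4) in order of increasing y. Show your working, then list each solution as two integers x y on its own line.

√104 = [10; 5,20, …], period ℓ=2 (even) → k=1
step 0: (10, 1)  from 10·(1,0) + (0,1)
step 1: (51, 5)  from 5·(10,1) + (1,0)
(x₁, y₁) = (51, 5);  51² − 104·5² = 1 ✓
n=2: (51,5)∘(51,5) = (51·51+104·5·5, 51·5+5·51) = (5201,510)
n=3: (5201,510)∘(51,5) = (51·5201+104·5·510, 51·510+5·5201) = (530451,52015)
n=4: (530451,52015)∘(51,5) = (51·530451+104·5·52015, 51·52015+5·530451) = (54100801,5305020)

51 5
5201 510
530451 52015
54100801 5305020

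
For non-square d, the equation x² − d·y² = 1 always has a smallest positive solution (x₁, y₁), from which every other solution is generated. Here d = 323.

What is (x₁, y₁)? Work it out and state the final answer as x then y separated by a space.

d=323: √d = [17; 1,34] (ℓ=2, even), read p_1/q_1
step 0: (17, 1)  from 17·(1,0) + (0,1)
step 1: (18, 1)  from 1·(17,1) + (1,0)
(x₁, y₁) = (18, 1);  18² − 323·1² = 1 ✓

18 1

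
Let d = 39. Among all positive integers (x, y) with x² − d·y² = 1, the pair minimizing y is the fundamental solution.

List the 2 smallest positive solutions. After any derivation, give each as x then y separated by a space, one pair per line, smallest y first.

√39 = [6; 4,12, …], period ℓ=2 (even) → k=1
a_0=6:  p_0=6·1+0=6,  q_0=6·0+1=1
a_1=4:  p_1=4·6+1=25,  q_1=4·1+0=4
(x₁, y₁) = (25, 4);  25² − 39·4² = 1 ✓
(25+4√39)^2 = 1249 + 200√39

25 4
1249 200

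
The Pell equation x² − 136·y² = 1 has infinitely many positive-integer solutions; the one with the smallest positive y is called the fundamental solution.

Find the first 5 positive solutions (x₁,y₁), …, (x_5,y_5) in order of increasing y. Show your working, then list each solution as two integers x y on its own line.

√136 = [11; 1,1,1,22, …], period ℓ=4 (even) → k=3
a_0=11:  p_0=11·1+0=11,  q_0=11·0+1=1
…
a_2=1:  p_2=1·12+11=23,  q_2=1·1+1=2
a_3=1:  p_3=1·23+12=35,  q_3=1·2+1=3
(x₁, y₁) = (35, 3);  35² − 136·3² = 1 ✓
(35+3√136)^2 = 2449 + 210√136
(35+3√136)^3 = 171395 + 14697√136
(35+3√136)^4 = 11995201 + 1028580√136
(35+3√136)^5 = 839492675 + 71985903√136

35 3
2449 210
171395 14697
11995201 1028580
839492675 71985903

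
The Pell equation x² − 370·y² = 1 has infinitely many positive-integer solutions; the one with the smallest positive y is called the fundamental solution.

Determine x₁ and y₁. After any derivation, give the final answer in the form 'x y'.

d=370: √d = [19; 4,4,38] (ℓ=3, odd), read p_5/q_5
step 0: (19, 1)  from 19·(1,0) + (0,1)
step 1: (77, 4)  from 4·(19,1) + (1,0)
step 2: (327, 17)  from 4·(77,4) + (19,1)
step 3: (12503, 650)  from 38·(327,17) + (77,4)
step 4: (50339, 2617)  from 4·(12503,650) + (327,17)
step 5: (213859, 11118)  from 4·(50339,2617) + (12503,650)
fundamental: x₁=213859, y₁=11118  (since 45735671881 − 370·123609924 = 1)

213859 11118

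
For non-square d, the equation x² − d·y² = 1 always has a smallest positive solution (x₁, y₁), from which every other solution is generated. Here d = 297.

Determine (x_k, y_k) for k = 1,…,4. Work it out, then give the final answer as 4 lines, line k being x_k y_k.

48599 2820
4723725601 274098360
459136680917399 26641812392460
44627167107085622401 2589530880648228720

√297 → a₀=17, period (4,3,1,1,2,1,1,3,4,34); ℓ=10 even so k=9
step 0: (17, 1)  from 17·(1,0) + (0,1)
…
step 2: (224, 13)  from 3·(69,4) + (17,1)
step 3: (293, 17)  from 1·(224,13) + (69,4)
step 4: (517, 30)  from 1·(293,17) + (224,13)
step 5: (1327, 77)  from 2·(517,30) + (293,17)
…
step 7: (3171, 184)  from 1·(1844,107) + (1327,77)
step 8: (11357, 659)  from 3·(3171,184) + (1844,107)
step 9: (48599, 2820)  from 4·(11357,659) + (3171,184)
(x₁, y₁) = (48599, 2820);  48599² − 297·2820² = 1 ✓
(x_2, y_2) = (48599·48599 + 297·2820·2820, 48599·2820 + 2820·48599) = (4723725601, 274098360)
(x_3, y_3) = (48599·4723725601 + 297·2820·274098360, 48599·274098360 + 2820·4723725601) = (459136680917399, 26641812392460)
(x_4, y_4) = (48599·459136680917399 + 297·2820·26641812392460, 48599·26641812392460 + 2820·459136680917399) = (44627167107085622401, 2589530880648228720)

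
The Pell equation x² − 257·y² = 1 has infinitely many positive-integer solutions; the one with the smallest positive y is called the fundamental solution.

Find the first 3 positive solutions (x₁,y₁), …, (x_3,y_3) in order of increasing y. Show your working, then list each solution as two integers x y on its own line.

513 32
526337 32832
540021249 33685600

d=257: √d = [16; 32] (ℓ=1, odd), read p_1/q_1
step 0: (16, 1)  from 16·(1,0) + (0,1)
step 1: (513, 32)  from 32·(16,1) + (1,0)
→ (513, 32).  Check: 513²=263169, 257·32²=263168, difference 1.
(x_2, y_2) = (513·513 + 257·32·32, 513·32 + 32·513) = (526337, 32832)
(x_3, y_3) = (513·526337 + 257·32·32832, 513·32832 + 32·526337) = (540021249, 33685600)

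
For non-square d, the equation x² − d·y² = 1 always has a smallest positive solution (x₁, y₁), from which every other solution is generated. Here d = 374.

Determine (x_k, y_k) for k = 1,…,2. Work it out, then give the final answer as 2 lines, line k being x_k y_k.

d=374: √d = [19; 2,1,18,1,2,38] (ℓ=6, even), read p_5/q_5
i=0: a=19 ⇒ p=19, q=1
i=1: a=2 ⇒ p=39, q=2
i=2: a=1 ⇒ p=58, q=3
i=3: a=18 ⇒ p=1083, q=56
i=4: a=1 ⇒ p=1141, q=59
i=5: a=2 ⇒ p=3365, q=174
→ (3365, 174).  Check: 3365²=11323225, 374·174²=11323224, difference 1.
k=2:  x_2 = 3365·3365+374·174·174 = 22646449,  y_2 = 3365·174+174·3365 = 1171020

3365 174
22646449 1171020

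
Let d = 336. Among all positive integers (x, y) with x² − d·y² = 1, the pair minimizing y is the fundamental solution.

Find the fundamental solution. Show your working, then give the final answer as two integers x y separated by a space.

55 3

d=336: √d = [18; 3,36] (ℓ=2, even), read p_1/q_1
step 0: (18, 1)  from 18·(1,0) + (0,1)
step 1: (55, 3)  from 3·(18,1) + (1,0)
(x₁, y₁) = (55, 3);  55² − 336·3² = 1 ✓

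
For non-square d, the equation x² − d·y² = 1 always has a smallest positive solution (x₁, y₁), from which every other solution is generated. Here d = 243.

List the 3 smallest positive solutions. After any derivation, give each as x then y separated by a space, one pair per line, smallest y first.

d=243: √d = [15; 1,1,2,3,15,3,2,1,1,30] (ℓ=10, even), read p_9/q_9
i=0: a=15 ⇒ p=15, q=1
…
i=8: a=1 ⇒ p=41325, q=2651
i=9: a=1 ⇒ p=70226, q=4505
fundamental: x₁=70226, y₁=4505  (since 4931691076 − 243·20295025 = 1)
(x_2, y_2) = (70226·70226 + 243·4505·4505, 70226·4505 + 4505·70226) = (9863382151, 632736260)
(x_3, y_3) = (70226·9863382151 + 243·4505·632736260, 70226·632736260 + 4505·9863382151) = (1385331749802026, 88869073185015)

70226 4505
9863382151 632736260
1385331749802026 88869073185015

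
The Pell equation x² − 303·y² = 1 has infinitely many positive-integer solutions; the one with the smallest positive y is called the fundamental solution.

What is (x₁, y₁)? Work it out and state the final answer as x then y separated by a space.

2524 145

d=303: √d = [17; 2,2,5,2,2,34] (ℓ=6, even), read p_5/q_5
step 0: (17, 1)  from 17·(1,0) + (0,1)
…
step 4: (1027, 59)  from 2·(470,27) + (87,5)
step 5: (2524, 145)  from 2·(1027,59) + (470,27)
→ (2524, 145).  Check: 2524²=6370576, 303·145²=6370575, difference 1.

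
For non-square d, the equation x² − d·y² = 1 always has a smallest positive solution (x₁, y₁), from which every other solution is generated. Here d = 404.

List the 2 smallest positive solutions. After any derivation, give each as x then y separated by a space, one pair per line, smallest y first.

201 10
80801 4020

[20; 10,40] for √404; ℓ=2 ⇒ convergent index 1
i=0: a=20 ⇒ p=20, q=1
i=1: a=10 ⇒ p=201, q=10
fundamental: x₁=201, y₁=10  (since 40401 − 404·100 = 1)
k=2:  x_2 = 201·201+404·10·10 = 80801,  y_2 = 201·10+10·201 = 4020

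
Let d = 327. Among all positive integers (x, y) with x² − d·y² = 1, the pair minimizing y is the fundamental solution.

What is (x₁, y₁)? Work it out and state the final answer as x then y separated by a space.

217 12

√327 = [18; 12,36, …], period ℓ=2 (even) → k=1
step 0: (18, 1)  from 18·(1,0) + (0,1)
step 1: (217, 12)  from 12·(18,1) + (1,0)
(x₁, y₁) = (217, 12);  217² − 327·12² = 1 ✓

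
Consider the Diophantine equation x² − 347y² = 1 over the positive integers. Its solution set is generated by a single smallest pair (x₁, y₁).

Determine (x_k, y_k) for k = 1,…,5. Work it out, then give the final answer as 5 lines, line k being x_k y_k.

641602 34443
823306252807 44197395372
1056469876826312026 56714274530897445
1355666371822207590758497 72775983935101527618408
1739596510986687599414840072362 93386433689401306371520721787

√347 = [18; 1,1,1,2,4,…,1,1,36, …], period ℓ=14 (even) → k=13
k=0  a_k=18  p_k/q_k = 18/1
…
k=8  a_k=1  p_k/q_k = 15070/809
…
k=11  a_k=1  p_k/q_k = 238717/12815
k=12  a_k=1  p_k/q_k = 402885/21628
k=13  a_k=1  p_k/q_k = 641602/34443
fundamental: x₁=641602, y₁=34443  (since 411653126404 − 347·1186320249 = 1)
(x_2, y_2) = (641602·641602 + 347·34443·34443, 641602·34443 + 34443·641602) = (823306252807, 44197395372)
(x_3, y_3) = (641602·823306252807 + 347·34443·44197395372, 641602·44197395372 + 34443·823306252807) = (1056469876826312026, 56714274530897445)
(x_4, y_4) = (641602·1056469876826312026 + 347·34443·56714274530897445, 641602·56714274530897445 + 34443·1056469876826312026) = (1355666371822207590758497, 72775983935101527618408)
(x_5, y_5) = (641602·1355666371822207590758497 + 347·34443·72775983935101527618408, 641602·72775983935101527618408 + 34443·1355666371822207590758497) = (1739596510986687599414840072362, 93386433689401306371520721787)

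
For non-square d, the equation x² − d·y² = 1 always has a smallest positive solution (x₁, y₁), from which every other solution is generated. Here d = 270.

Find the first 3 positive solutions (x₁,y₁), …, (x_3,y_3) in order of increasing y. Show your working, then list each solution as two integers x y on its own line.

5291 322
55989361 3407404
592479412811 36057148806

√270 → a₀=16, period (2,3,6,3,2,32); ℓ=6 even so k=5
k=0  a_k=16  p_k/q_k = 16/1
…
k=4  a_k=3  p_k/q_k = 2284/139
k=5  a_k=2  p_k/q_k = 5291/322
→ (5291, 322).  Check: 5291²=27994681, 270·322²=27994680, difference 1.
(5291+322√270)^2 = 55989361 + 3407404√270
(5291+322√270)^3 = 592479412811 + 36057148806√270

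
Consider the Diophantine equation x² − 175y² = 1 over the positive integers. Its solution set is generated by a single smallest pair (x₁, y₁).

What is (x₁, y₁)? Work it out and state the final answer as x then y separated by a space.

√175 → a₀=13, period (4,2,1,2,4,26); ℓ=6 even so k=5
i=0: a=13 ⇒ p=13, q=1
i=1: a=4 ⇒ p=53, q=4
…
i=3: a=1 ⇒ p=172, q=13
i=4: a=2 ⇒ p=463, q=35
i=5: a=4 ⇒ p=2024, q=153
fundamental: x₁=2024, y₁=153  (since 4096576 − 175·23409 = 1)

2024 153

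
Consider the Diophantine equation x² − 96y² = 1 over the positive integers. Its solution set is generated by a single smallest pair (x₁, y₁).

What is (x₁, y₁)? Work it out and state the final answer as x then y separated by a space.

[9; 1,3,1,18] for √96; ℓ=4 ⇒ convergent index 3
k=0  a_k=9  p_k/q_k = 9/1
k=1  a_k=1  p_k/q_k = 10/1
k=2  a_k=3  p_k/q_k = 39/4
k=3  a_k=1  p_k/q_k = 49/5
→ (49, 5).  Check: 49²=2401, 96·5²=2400, difference 1.

49 5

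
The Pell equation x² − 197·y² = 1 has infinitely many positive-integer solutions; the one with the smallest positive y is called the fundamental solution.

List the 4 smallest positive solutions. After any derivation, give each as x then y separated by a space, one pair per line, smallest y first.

[14; 28] for √197; ℓ=1 ⇒ convergent index 1
a_0=14:  p_0=14·1+0=14,  q_0=14·0+1=1
a_1=28:  p_1=28·14+1=393,  q_1=28·1+0=28
→ (393, 28).  Check: 393²=154449, 197·28²=154448, difference 1.
n=2: (393,28)∘(393,28) = (393·393+197·28·28, 393·28+28·393) = (308897,22008)
n=3: (308897,22008)∘(393,28) = (393·308897+197·28·22008, 393·22008+28·308897) = (242792649,17298260)
n=4: (242792649,17298260)∘(393,28) = (393·242792649+197·28·17298260, 393·17298260+28·242792649) = (190834713217,13596410352)

393 28
308897 22008
242792649 17298260
190834713217 13596410352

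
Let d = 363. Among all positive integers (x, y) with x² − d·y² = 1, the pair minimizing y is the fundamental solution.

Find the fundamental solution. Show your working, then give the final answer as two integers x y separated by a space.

362 19

d=363: √d = [19; 19,38] (ℓ=2, even), read p_1/q_1
i=0: a=19 ⇒ p=19, q=1
i=1: a=19 ⇒ p=362, q=19
(x₁, y₁) = (362, 19);  362² − 363·19² = 1 ✓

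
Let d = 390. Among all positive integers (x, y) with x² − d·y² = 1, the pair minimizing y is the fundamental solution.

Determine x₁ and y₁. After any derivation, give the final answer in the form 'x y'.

√390 → a₀=19, period (1,2,1,38); ℓ=4 even so k=3
k=0  a_k=19  p_k/q_k = 19/1
…
k=2  a_k=2  p_k/q_k = 59/3
k=3  a_k=1  p_k/q_k = 79/4
(x₁, y₁) = (79, 4);  79² − 390·4² = 1 ✓

79 4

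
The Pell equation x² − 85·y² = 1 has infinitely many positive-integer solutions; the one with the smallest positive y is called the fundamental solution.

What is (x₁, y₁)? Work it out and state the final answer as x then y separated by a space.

285769 30996

d=85: √d = [9; 4,1,1,4,18] (ℓ=5, odd), read p_9/q_9
i=0: a=9 ⇒ p=9, q=1
i=1: a=4 ⇒ p=37, q=4
…
i=4: a=4 ⇒ p=378, q=41
i=5: a=18 ⇒ p=6887, q=747
…
i=7: a=1 ⇒ p=34813, q=3776
i=8: a=1 ⇒ p=62739, q=6805
i=9: a=4 ⇒ p=285769, q=30996
→ (285769, 30996).  Check: 285769²=81663921361, 85·30996²=81663921360, difference 1.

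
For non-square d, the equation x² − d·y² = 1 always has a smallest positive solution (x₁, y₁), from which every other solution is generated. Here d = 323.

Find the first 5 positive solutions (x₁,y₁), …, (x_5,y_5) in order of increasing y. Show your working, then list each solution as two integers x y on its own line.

[17; 1,34] for √323; ℓ=2 ⇒ convergent index 1
a_0=17:  p_0=17·1+0=17,  q_0=17·0+1=1
a_1=1:  p_1=1·17+1=18,  q_1=1·1+0=1
→ (18, 1).  Check: 18²=324, 323·1²=323, difference 1.
(x_2, y_2) = (18·18 + 323·1·1, 18·1 + 1·18) = (647, 36)
(x_3, y_3) = (18·647 + 323·1·36, 18·36 + 1·647) = (23274, 1295)
(x_4, y_4) = (18·23274 + 323·1·1295, 18·1295 + 1·23274) = (837217, 46584)
(x_5, y_5) = (18·837217 + 323·1·46584, 18·46584 + 1·837217) = (30116538, 1675729)

18 1
647 36
23274 1295
837217 46584
30116538 1675729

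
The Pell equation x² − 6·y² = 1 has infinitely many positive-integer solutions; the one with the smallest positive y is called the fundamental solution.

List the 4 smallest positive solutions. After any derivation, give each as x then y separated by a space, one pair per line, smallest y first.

√6 → a₀=2, period (2,4); ℓ=2 even so k=1
i=0: a=2 ⇒ p=2, q=1
i=1: a=2 ⇒ p=5, q=2
fundamental: x₁=5, y₁=2  (since 25 − 6·4 = 1)
n=2: (5,2)∘(5,2) = (5·5+6·2·2, 5·2+2·5) = (49,20)
n=3: (49,20)∘(5,2) = (5·49+6·2·20, 5·20+2·49) = (485,198)
n=4: (485,198)∘(5,2) = (5·485+6·2·198, 5·198+2·485) = (4801,1960)

5 2
49 20
485 198
4801 1960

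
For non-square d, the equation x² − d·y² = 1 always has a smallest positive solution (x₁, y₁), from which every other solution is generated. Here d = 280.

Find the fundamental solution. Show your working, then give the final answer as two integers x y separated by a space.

d=280: √d = [16; 1,2,1,2,1,32] (ℓ=6, even), read p_5/q_5
i=0: a=16 ⇒ p=16, q=1
i=1: a=1 ⇒ p=17, q=1
…
i=3: a=1 ⇒ p=67, q=4
i=4: a=2 ⇒ p=184, q=11
i=5: a=1 ⇒ p=251, q=15
(x₁, y₁) = (251, 15);  251² − 280·15² = 1 ✓

251 15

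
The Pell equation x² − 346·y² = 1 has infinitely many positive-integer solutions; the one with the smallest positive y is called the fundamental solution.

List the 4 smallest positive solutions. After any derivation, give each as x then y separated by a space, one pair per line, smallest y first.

17299 930
598510801 32176140
20707276675699 1113230090790
716430357827323201 38515534648976280

d=346: √d = [18; 1,1,1,1,36] (ℓ=5, odd), read p_9/q_9
a_0=18:  p_0=18·1+0=18,  q_0=18·0+1=1
a_1=1:  p_1=1·18+1=19,  q_1=1·1+0=1
a_2=1:  p_2=1·19+18=37,  q_2=1·1+1=2
a_3=1:  p_3=1·37+19=56,  q_3=1·2+1=3
a_4=1:  p_4=1·56+37=93,  q_4=1·3+2=5
a_5=36:  p_5=36·93+56=3404,  q_5=36·5+3=183
a_6=1:  p_6=1·3404+93=3497,  q_6=1·183+5=188
…
a_8=1:  p_8=1·6901+3497=10398,  q_8=1·371+188=559
a_9=1:  p_9=1·10398+6901=17299,  q_9=1·559+371=930
fundamental: x₁=17299, y₁=930  (since 299255401 − 346·864900 = 1)
(17299+930√346)^2 = 598510801 + 32176140√346
(17299+930√346)^3 = 20707276675699 + 1113230090790√346
(17299+930√346)^4 = 716430357827323201 + 38515534648976280√346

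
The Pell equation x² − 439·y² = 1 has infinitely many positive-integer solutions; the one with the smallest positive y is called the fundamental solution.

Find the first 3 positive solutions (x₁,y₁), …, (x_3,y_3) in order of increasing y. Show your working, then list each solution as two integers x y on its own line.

440 21
387199 18480
340734680 16262379

√439 → a₀=20, period (1,19,1,40); ℓ=4 even so k=3
a_0=20:  p_0=20·1+0=20,  q_0=20·0+1=1
a_1=1:  p_1=1·20+1=21,  q_1=1·1+0=1
a_2=19:  p_2=19·21+20=419,  q_2=19·1+1=20
a_3=1:  p_3=1·419+21=440,  q_3=1·20+1=21
→ (440, 21).  Check: 440²=193600, 439·21²=193599, difference 1.
k=2:  x_2 = 440·440+439·21·21 = 387199,  y_2 = 440·21+21·440 = 18480
k=3:  x_3 = 440·387199+439·21·18480 = 340734680,  y_3 = 440·18480+21·387199 = 16262379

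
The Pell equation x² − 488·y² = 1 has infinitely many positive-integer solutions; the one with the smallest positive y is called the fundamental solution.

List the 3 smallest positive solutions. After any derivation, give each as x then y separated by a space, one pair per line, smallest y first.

[22; 11,44] for √488; ℓ=2 ⇒ convergent index 1
step 0: (22, 1)  from 22·(1,0) + (0,1)
step 1: (243, 11)  from 11·(22,1) + (1,0)
→ (243, 11).  Check: 243²=59049, 488·11²=59048, difference 1.
n=2: (243,11)∘(243,11) = (243·243+488·11·11, 243·11+11·243) = (118097,5346)
n=3: (118097,5346)∘(243,11) = (243·118097+488·11·5346, 243·5346+11·118097) = (57394899,2598145)

243 11
118097 5346
57394899 2598145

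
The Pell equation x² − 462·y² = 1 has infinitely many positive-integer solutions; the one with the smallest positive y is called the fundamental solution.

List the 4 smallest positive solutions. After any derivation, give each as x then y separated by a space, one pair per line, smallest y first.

[21; 2,42] for √462; ℓ=2 ⇒ convergent index 1
a_0=21:  p_0=21·1+0=21,  q_0=21·0+1=1
a_1=2:  p_1=2·21+1=43,  q_1=2·1+0=2
(x₁, y₁) = (43, 2);  43² − 462·2² = 1 ✓
n=2: (43,2)∘(43,2) = (43·43+462·2·2, 43·2+2·43) = (3697,172)
n=3: (3697,172)∘(43,2) = (43·3697+462·2·172, 43·172+2·3697) = (317899,14790)
n=4: (317899,14790)∘(43,2) = (43·317899+462·2·14790, 43·14790+2·317899) = (27335617,1271768)

43 2
3697 172
317899 14790
27335617 1271768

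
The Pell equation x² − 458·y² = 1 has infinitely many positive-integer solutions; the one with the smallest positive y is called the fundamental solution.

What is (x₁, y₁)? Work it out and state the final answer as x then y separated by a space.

√458 = [21; 2,2,42, …], period ℓ=3 (odd) → k=5
step 0: (21, 1)  from 21·(1,0) + (0,1)
step 1: (43, 2)  from 2·(21,1) + (1,0)
step 2: (107, 5)  from 2·(43,2) + (21,1)
step 3: (4537, 212)  from 42·(107,5) + (43,2)
step 4: (9181, 429)  from 2·(4537,212) + (107,5)
step 5: (22899, 1070)  from 2·(9181,429) + (4537,212)
(x₁, y₁) = (22899, 1070);  22899² − 458·1070² = 1 ✓

22899 1070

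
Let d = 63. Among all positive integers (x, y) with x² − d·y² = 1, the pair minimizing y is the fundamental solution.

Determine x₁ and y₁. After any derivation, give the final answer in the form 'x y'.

8 1

[7; 1,14] for √63; ℓ=2 ⇒ convergent index 1
step 0: (7, 1)  from 7·(1,0) + (0,1)
step 1: (8, 1)  from 1·(7,1) + (1,0)
(x₁, y₁) = (8, 1);  8² − 63·1² = 1 ✓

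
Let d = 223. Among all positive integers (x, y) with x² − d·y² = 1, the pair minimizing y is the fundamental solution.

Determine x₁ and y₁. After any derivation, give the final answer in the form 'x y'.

224 15

√223 → a₀=14, period (1,13,1,28); ℓ=4 even so k=3
a_0=14:  p_0=14·1+0=14,  q_0=14·0+1=1
…
a_2=13:  p_2=13·15+14=209,  q_2=13·1+1=14
a_3=1:  p_3=1·209+15=224,  q_3=1·14+1=15
(x₁, y₁) = (224, 15);  224² − 223·15² = 1 ✓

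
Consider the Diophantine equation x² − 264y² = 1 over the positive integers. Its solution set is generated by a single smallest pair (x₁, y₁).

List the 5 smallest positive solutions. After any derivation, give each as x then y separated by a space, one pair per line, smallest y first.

65 4
8449 520
1098305 67596
142771201 8786960
18559157825 1142237204

[16; 4,32] for √264; ℓ=2 ⇒ convergent index 1
k=0  a_k=16  p_k/q_k = 16/1
k=1  a_k=4  p_k/q_k = 65/4
(x₁, y₁) = (65, 4);  65² − 264·4² = 1 ✓
(65+4√264)^2 = 8449 + 520√264
(65+4√264)^3 = 1098305 + 67596√264
(65+4√264)^4 = 142771201 + 8786960√264
(65+4√264)^5 = 18559157825 + 1142237204√264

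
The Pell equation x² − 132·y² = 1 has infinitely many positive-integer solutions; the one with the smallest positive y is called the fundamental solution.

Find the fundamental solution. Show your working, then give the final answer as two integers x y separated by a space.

23 2

[11; 2,22] for √132; ℓ=2 ⇒ convergent index 1
k=0  a_k=11  p_k/q_k = 11/1
k=1  a_k=2  p_k/q_k = 23/2
(x₁, y₁) = (23, 2);  23² − 132·2² = 1 ✓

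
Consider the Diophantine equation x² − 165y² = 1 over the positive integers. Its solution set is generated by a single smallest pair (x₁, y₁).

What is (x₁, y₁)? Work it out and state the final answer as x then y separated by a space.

[12; 1,5,2,5,1,24] for √165; ℓ=6 ⇒ convergent index 5
step 0: (12, 1)  from 12·(1,0) + (0,1)
…
step 4: (912, 71)  from 5·(167,13) + (77,6)
step 5: (1079, 84)  from 1·(912,71) + (167,13)
(x₁, y₁) = (1079, 84);  1079² − 165·84² = 1 ✓

1079 84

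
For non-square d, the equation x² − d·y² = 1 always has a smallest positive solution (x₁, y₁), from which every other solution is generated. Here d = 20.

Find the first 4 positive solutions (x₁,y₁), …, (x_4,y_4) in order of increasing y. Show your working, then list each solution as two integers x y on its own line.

[4; 2,8] for √20; ℓ=2 ⇒ convergent index 1
i=0: a=4 ⇒ p=4, q=1
i=1: a=2 ⇒ p=9, q=2
fundamental: x₁=9, y₁=2  (since 81 − 20·4 = 1)
(x_2, y_2) = (9·9 + 20·2·2, 9·2 + 2·9) = (161, 36)
(x_3, y_3) = (9·161 + 20·2·36, 9·36 + 2·161) = (2889, 646)
(x_4, y_4) = (9·2889 + 20·2·646, 9·646 + 2·2889) = (51841, 11592)

9 2
161 36
2889 646
51841 11592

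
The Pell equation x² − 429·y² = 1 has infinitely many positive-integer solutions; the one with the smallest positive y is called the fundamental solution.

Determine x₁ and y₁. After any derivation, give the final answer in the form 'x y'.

1524095 73584

√429 = [20; 1,2,2,9,1,12,1,9,2,2,1,40, …], period ℓ=12 (even) → k=11
step 0: (20, 1)  from 20·(1,0) + (0,1)
step 1: (21, 1)  from 1·(20,1) + (1,0)
step 2: (62, 3)  from 2·(21,1) + (20,1)
step 3: (145, 7)  from 2·(62,3) + (21,1)
step 4: (1367, 66)  from 9·(145,7) + (62,3)
step 5: (1512, 73)  from 1·(1367,66) + (145,7)
step 6: (19511, 942)  from 12·(1512,73) + (1367,66)
step 7: (21023, 1015)  from 1·(19511,942) + (1512,73)
…
step 9: (438459, 21169)  from 2·(208718,10077) + (21023,1015)
step 10: (1085636, 52415)  from 2·(438459,21169) + (208718,10077)
step 11: (1524095, 73584)  from 1·(1085636,52415) + (438459,21169)
(x₁, y₁) = (1524095, 73584);  1524095² − 429·73584² = 1 ✓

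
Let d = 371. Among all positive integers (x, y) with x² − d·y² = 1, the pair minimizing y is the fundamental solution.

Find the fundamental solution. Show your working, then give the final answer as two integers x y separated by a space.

1695 88

√371 = [19; 3,1,4,1,3,38, …], period ℓ=6 (even) → k=5
a_0=19:  p_0=19·1+0=19,  q_0=19·0+1=1
…
a_2=1:  p_2=1·58+19=77,  q_2=1·3+1=4
…
a_4=1:  p_4=1·366+77=443,  q_4=1·19+4=23
a_5=3:  p_5=3·443+366=1695,  q_5=3·23+19=88
(x₁, y₁) = (1695, 88);  1695² − 371·88² = 1 ✓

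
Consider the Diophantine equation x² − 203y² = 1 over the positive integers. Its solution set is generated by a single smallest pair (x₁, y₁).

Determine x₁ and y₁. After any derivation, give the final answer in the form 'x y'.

[14; 4,28] for √203; ℓ=2 ⇒ convergent index 1
k=0  a_k=14  p_k/q_k = 14/1
k=1  a_k=4  p_k/q_k = 57/4
→ (57, 4).  Check: 57²=3249, 203·4²=3248, difference 1.

57 4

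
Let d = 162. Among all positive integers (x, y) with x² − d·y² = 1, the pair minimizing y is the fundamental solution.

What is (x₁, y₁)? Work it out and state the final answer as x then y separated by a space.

√162 = [12; 1,2,1,2,12,2,1,2,1,24, …], period ℓ=10 (even) → k=9
step 0: (12, 1)  from 12·(1,0) + (0,1)
step 1: (13, 1)  from 1·(12,1) + (1,0)
step 2: (38, 3)  from 2·(13,1) + (12,1)
…
step 4: (140, 11)  from 2·(51,4) + (38,3)
step 5: (1731, 136)  from 12·(140,11) + (51,4)
…
step 7: (5333, 419)  from 1·(3602,283) + (1731,136)
step 8: (14268, 1121)  from 2·(5333,419) + (3602,283)
step 9: (19601, 1540)  from 1·(14268,1121) + (5333,419)
→ (19601, 1540).  Check: 19601²=384199201, 162·1540²=384199200, difference 1.

19601 1540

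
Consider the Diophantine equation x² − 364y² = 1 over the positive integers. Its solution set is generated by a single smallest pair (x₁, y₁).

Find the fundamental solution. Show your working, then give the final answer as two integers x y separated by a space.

d=364: √d = [19; 12,1,2,3,1,8,1,3,2,1,12,38] (ℓ=12, even), read p_11/q_11
a_0=19:  p_0=19·1+0=19,  q_0=19·0+1=1
…
a_2=1:  p_2=1·229+19=248,  q_2=1·12+1=13
…
a_9=2:  p_9=2·119872+30755=270499,  q_9=2·6283+1612=14178
a_10=1:  p_10=1·270499+119872=390371,  q_10=1·14178+6283=20461
a_11=12:  p_11=12·390371+270499=4954951,  q_11=12·20461+14178=259710
fundamental: x₁=4954951, y₁=259710  (since 24551539412401 − 364·67449284100 = 1)

4954951 259710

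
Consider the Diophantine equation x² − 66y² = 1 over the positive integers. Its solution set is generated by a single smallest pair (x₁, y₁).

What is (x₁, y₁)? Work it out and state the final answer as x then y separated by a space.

d=66: √d = [8; 8,16] (ℓ=2, even), read p_1/q_1
i=0: a=8 ⇒ p=8, q=1
i=1: a=8 ⇒ p=65, q=8
→ (65, 8).  Check: 65²=4225, 66·8²=4224, difference 1.

65 8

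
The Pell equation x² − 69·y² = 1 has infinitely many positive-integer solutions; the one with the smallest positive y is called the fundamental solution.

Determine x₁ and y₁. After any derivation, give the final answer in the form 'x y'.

7775 936

√69 = [8; 3,3,1,4,1,3,3,16, …], period ℓ=8 (even) → k=7
step 0: (8, 1)  from 8·(1,0) + (0,1)
step 1: (25, 3)  from 3·(8,1) + (1,0)
step 2: (83, 10)  from 3·(25,3) + (8,1)
step 3: (108, 13)  from 1·(83,10) + (25,3)
step 4: (515, 62)  from 4·(108,13) + (83,10)
…
step 6: (2384, 287)  from 3·(623,75) + (515,62)
step 7: (7775, 936)  from 3·(2384,287) + (623,75)
fundamental: x₁=7775, y₁=936  (since 60450625 − 69·876096 = 1)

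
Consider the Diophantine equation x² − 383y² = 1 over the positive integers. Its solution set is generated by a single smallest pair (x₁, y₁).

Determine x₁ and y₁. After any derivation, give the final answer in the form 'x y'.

18768 959

[19; 1,1,3,19,3,1,1,38] for √383; ℓ=8 ⇒ convergent index 7
a_0=19:  p_0=19·1+0=19,  q_0=19·0+1=1
…
a_6=1:  p_6=1·8063+2642=10705,  q_6=1·412+135=547
a_7=1:  p_7=1·10705+8063=18768,  q_7=1·547+412=959
(x₁, y₁) = (18768, 959);  18768² − 383·959² = 1 ✓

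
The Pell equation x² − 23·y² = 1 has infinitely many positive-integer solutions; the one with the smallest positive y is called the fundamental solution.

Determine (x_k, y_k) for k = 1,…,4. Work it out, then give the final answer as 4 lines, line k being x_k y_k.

d=23: √d = [4; 1,3,1,8] (ℓ=4, even), read p_3/q_3
k=0  a_k=4  p_k/q_k = 4/1
k=1  a_k=1  p_k/q_k = 5/1
k=2  a_k=3  p_k/q_k = 19/4
k=3  a_k=1  p_k/q_k = 24/5
→ (24, 5).  Check: 24²=576, 23·5²=575, difference 1.
n=2: (24,5)∘(24,5) = (24·24+23·5·5, 24·5+5·24) = (1151,240)
n=3: (1151,240)∘(24,5) = (24·1151+23·5·240, 24·240+5·1151) = (55224,11515)
n=4: (55224,11515)∘(24,5) = (24·55224+23·5·11515, 24·11515+5·55224) = (2649601,552480)

24 5
1151 240
55224 11515
2649601 552480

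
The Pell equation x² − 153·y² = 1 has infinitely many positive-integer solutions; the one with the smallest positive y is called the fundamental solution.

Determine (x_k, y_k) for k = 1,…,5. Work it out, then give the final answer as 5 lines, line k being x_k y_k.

√153 → a₀=12, period (2,1,2,2,2,1,2,24); ℓ=8 even so k=7
i=0: a=12 ⇒ p=12, q=1
i=1: a=2 ⇒ p=25, q=2
…
i=3: a=2 ⇒ p=99, q=8
…
i=5: a=2 ⇒ p=569, q=46
i=6: a=1 ⇒ p=804, q=65
i=7: a=2 ⇒ p=2177, q=176
→ (2177, 176).  Check: 2177²=4739329, 153·176²=4739328, difference 1.
(2177+176√153)^2 = 9478657 + 766304√153
(2177+176√153)^3 = 41270070401 + 3336487440√153
(2177+176√153)^4 = 179689877047297 + 14527065547456√153
(2177+176√153)^5 = 782369683393860737 + 63250840057135984√153

2177 176
9478657 766304
41270070401 3336487440
179689877047297 14527065547456
782369683393860737 63250840057135984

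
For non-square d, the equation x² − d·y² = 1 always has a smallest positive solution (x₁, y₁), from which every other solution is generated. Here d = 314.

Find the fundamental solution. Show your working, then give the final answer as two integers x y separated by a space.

√314 → a₀=17, period (1,2,1,1,2,1,34); ℓ=7 odd so k=13
i=0: a=17 ⇒ p=17, q=1
…
i=2: a=2 ⇒ p=53, q=3
…
i=10: a=1 ⇒ p=62853, q=3547
i=11: a=1 ⇒ p=109882, q=6201
i=12: a=2 ⇒ p=282617, q=15949
i=13: a=1 ⇒ p=392499, q=22150
fundamental: x₁=392499, y₁=22150  (since 154055465001 − 314·490622500 = 1)

392499 22150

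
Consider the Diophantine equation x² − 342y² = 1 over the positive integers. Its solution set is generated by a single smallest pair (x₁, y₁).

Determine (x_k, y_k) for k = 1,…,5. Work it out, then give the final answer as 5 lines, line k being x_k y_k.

√342 = [18; 2,36, …], period ℓ=2 (even) → k=1
step 0: (18, 1)  from 18·(1,0) + (0,1)
step 1: (37, 2)  from 2·(18,1) + (1,0)
(x₁, y₁) = (37, 2);  37² − 342·2² = 1 ✓
n=2: (37,2)∘(37,2) = (37·37+342·2·2, 37·2+2·37) = (2737,148)
n=3: (2737,148)∘(37,2) = (37·2737+342·2·148, 37·148+2·2737) = (202501,10950)
n=4: (202501,10950)∘(37,2) = (37·202501+342·2·10950, 37·10950+2·202501) = (14982337,810152)
n=5: (14982337,810152)∘(37,2) = (37·14982337+342·2·810152, 37·810152+2·14982337) = (1108490437,59940298)

37 2
2737 148
202501 10950
14982337 810152
1108490437 59940298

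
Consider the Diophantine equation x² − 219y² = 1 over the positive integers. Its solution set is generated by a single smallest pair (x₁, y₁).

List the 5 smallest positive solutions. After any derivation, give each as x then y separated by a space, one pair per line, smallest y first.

74 5
10951 740
1620674 109515
239848801 16207480
35496001874 2398597525

√219 = [14; 1,3,1,28, …], period ℓ=4 (even) → k=3
step 0: (14, 1)  from 14·(1,0) + (0,1)
…
step 2: (59, 4)  from 3·(15,1) + (14,1)
step 3: (74, 5)  from 1·(59,4) + (15,1)
(x₁, y₁) = (74, 5);  74² − 219·5² = 1 ✓
(x_2, y_2) = (74·74 + 219·5·5, 74·5 + 5·74) = (10951, 740)
(x_3, y_3) = (74·10951 + 219·5·740, 74·740 + 5·10951) = (1620674, 109515)
(x_4, y_4) = (74·1620674 + 219·5·109515, 74·109515 + 5·1620674) = (239848801, 16207480)
(x_5, y_5) = (74·239848801 + 219·5·16207480, 74·16207480 + 5·239848801) = (35496001874, 2398597525)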